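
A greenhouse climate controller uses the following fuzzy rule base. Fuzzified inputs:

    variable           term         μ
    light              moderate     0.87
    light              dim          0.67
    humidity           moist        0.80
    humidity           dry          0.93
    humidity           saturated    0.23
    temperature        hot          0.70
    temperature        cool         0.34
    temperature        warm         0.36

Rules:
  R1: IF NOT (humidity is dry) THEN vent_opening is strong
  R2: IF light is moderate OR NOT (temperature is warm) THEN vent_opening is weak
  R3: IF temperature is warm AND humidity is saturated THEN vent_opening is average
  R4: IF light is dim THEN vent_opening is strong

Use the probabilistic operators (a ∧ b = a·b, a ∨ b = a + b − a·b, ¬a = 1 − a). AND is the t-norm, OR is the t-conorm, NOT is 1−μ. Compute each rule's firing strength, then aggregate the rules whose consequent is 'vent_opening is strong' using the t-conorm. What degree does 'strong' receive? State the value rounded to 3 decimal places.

R1: ¬dry=1−0.93=0.07 → w = 0.0700
R2: moderate=0.87, ¬warm=1−0.36=0.64; OR[a + b − a·b] → w = 0.9532
R3: warm=0.36, saturated=0.23; AND[a·b] → w = 0.0828
R4: dim=0.67 → w = 0.6700
Rules with consequent 'strong': {R1, R4} → strengths 0.0700, 0.6700
Aggregate via t-conorm [a + b − a·b]: 0.6931

0.693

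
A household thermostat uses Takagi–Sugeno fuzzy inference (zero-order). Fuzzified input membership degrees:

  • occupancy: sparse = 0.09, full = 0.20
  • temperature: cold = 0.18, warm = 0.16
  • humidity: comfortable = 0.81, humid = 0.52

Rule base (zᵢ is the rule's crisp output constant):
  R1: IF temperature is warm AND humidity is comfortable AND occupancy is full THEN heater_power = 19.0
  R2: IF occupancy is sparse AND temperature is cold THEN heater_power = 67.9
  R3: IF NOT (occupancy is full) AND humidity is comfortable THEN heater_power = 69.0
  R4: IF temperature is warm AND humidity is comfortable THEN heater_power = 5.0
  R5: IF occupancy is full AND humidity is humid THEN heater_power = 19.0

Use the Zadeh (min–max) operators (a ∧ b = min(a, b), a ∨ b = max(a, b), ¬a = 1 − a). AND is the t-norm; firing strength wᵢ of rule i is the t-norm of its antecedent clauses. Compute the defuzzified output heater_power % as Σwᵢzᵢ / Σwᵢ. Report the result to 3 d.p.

48.901

R1 (z=19.0): warm=0.16, comfortable=0.81, full=0.20; AND[min(a, b)] → w = 0.16
R2 (z=67.9): sparse=0.09, cold=0.18; AND[min(a, b)] → w = 0.09
R3 (z=69.0): ¬full=1−0.20=0.80, comfortable=0.81; AND[min(a, b)] → w = 0.80
R4 (z=5.0): warm=0.16, comfortable=0.81; AND[min(a, b)] → w = 0.16
R5 (z=19.0): full=0.20, humid=0.52; AND[min(a, b)] → w = 0.20
Weighted average = (0.16·19.0 + 0.09·67.9 + 0.80·69.0 + 0.16·5.0 + 0.20·19.0) / (0.16 + 0.09 + 0.80 + 0.16 + 0.20)
  = 68.9510 / 1.4100 = 48.901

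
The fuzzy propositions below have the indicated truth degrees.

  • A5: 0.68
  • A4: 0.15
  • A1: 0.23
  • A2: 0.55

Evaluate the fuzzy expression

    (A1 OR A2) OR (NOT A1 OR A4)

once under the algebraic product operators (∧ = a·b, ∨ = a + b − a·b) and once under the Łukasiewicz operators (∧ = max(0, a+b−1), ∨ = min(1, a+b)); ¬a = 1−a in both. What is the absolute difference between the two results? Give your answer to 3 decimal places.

Under algebraic product:
  A1 OR A2 = a + b − a·b on (0.2300, 0.5500) = 0.6535
  NOT A1 = 1 − 0.2300 = 0.7700
  NOT A1 OR A4 = a + b − a·b on (0.7700, 0.1500) = 0.8045
  (A1 OR A2) OR (NOT A1 OR A4) = a + b − a·b on (0.6535, 0.8045) = 0.9323
  → value = 0.9323
Under Łukasiewicz:
  A1 OR A2 = min(1, a+b) on (0.23, 0.55) = 0.78
  NOT A1 = 1 − 0.23 = 0.77
  NOT A1 OR A4 = min(1, a+b) on (0.77, 0.15) = 0.92
  (A1 OR A2) OR (NOT A1 OR A4) = min(1, a+b) on (0.78, 0.92) = 1.00
  → value = 1.0000
|0.9323 − 1.0000| = 0.068

0.068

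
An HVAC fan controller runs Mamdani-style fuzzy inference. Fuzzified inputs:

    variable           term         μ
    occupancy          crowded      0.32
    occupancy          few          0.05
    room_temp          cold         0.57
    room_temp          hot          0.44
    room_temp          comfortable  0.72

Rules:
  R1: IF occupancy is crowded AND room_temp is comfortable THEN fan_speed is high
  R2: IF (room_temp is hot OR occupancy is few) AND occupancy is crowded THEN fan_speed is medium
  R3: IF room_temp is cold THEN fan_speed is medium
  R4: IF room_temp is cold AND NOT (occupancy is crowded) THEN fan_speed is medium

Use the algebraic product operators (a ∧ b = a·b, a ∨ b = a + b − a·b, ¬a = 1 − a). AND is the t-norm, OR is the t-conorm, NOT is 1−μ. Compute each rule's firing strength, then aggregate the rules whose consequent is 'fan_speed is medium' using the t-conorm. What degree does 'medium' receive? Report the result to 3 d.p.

0.776

R1: crowded=0.32, comfortable=0.72; AND[a·b] → w = 0.2304
R2: (hot=0.44 OR few=0.05) = 0.4680; AND[a·b] with crowded=0.32 → w = 0.1498
R3: cold=0.57 → w = 0.5700
R4: cold=0.57, ¬crowded=1−0.32=0.68; AND[a·b] → w = 0.3876
Rules with consequent 'medium': {R2, R3, R4} → strengths 0.1498, 0.5700, 0.3876
Aggregate via t-conorm [a + b − a·b]: 0.7761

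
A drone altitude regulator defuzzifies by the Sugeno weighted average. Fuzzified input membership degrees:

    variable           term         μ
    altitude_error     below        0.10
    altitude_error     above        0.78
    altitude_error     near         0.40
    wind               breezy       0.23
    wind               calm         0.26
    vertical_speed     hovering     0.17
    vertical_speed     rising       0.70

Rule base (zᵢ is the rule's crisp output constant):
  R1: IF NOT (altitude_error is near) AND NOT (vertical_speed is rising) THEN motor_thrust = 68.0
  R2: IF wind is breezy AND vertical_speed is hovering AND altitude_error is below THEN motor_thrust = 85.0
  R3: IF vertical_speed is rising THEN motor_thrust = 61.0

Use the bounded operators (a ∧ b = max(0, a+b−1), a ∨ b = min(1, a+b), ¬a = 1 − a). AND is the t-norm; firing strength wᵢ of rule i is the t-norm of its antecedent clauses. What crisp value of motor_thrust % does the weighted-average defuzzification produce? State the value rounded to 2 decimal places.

61.00

R1 (z=68.0): ¬near=1−0.40=0.60, ¬rising=1−0.70=0.30; AND[max(0, a+b−1)] → w = 0.00
R2 (z=85.0): breezy=0.23, hovering=0.17, below=0.10; AND[max(0, a+b−1)] → w = 0.00
R3 (z=61.0): rising=0.70 → w = 0.70
Weighted average = (0.00·68.0 + 0.00·85.0 + 0.70·61.0) / (0.00 + 0.00 + 0.70)
  = 42.7000 / 0.7000 = 61.00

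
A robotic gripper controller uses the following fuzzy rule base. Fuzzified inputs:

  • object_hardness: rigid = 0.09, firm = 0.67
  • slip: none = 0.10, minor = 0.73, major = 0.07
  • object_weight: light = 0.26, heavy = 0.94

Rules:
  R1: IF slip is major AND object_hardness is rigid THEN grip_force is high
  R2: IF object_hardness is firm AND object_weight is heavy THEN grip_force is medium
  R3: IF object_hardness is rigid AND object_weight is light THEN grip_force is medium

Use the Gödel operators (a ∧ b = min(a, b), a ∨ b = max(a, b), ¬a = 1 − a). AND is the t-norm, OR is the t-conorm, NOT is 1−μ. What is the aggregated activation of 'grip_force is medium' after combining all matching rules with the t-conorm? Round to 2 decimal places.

R1: major=0.07, rigid=0.09; AND[min(a, b)] → w = 0.07
R2: firm=0.67, heavy=0.94; AND[min(a, b)] → w = 0.67
R3: rigid=0.09, light=0.26; AND[min(a, b)] → w = 0.09
Rules with consequent 'medium': {R2, R3} → strengths 0.67, 0.09
Aggregate via t-conorm [max(a, b)]: 0.67

0.67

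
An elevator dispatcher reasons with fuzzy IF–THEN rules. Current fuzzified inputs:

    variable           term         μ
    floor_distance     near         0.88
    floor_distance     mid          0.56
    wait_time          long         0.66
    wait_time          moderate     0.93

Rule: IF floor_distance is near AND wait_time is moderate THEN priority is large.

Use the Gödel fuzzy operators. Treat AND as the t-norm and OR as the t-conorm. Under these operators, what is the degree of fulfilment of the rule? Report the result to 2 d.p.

0.88

firing strength: near=0.88, moderate=0.93; AND[min(a, b)] → w = 0.88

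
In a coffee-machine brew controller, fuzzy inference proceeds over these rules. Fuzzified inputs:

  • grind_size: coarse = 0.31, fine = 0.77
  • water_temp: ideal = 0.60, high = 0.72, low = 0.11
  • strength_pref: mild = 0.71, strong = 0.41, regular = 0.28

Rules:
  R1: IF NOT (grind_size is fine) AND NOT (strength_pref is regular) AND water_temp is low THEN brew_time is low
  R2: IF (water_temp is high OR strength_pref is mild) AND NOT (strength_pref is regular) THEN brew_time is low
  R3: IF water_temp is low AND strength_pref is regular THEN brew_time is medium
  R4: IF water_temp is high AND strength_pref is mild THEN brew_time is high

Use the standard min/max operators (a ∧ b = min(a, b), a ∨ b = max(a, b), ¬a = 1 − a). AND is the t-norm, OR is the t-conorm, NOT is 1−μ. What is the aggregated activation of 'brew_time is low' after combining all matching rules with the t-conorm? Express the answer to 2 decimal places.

0.72

R1: ¬fine=1−0.77=0.23, ¬regular=1−0.28=0.72, low=0.11; AND[min(a, b)] → w = 0.11
R2: (high=0.72 OR mild=0.71) = 0.72; AND[min(a, b)] with ¬regular=1−0.28=0.72 → w = 0.72
R3: low=0.11, regular=0.28; AND[min(a, b)] → w = 0.11
R4: high=0.72, mild=0.71; AND[min(a, b)] → w = 0.71
Rules with consequent 'low': {R1, R2} → strengths 0.11, 0.72
Aggregate via t-conorm [max(a, b)]: 0.72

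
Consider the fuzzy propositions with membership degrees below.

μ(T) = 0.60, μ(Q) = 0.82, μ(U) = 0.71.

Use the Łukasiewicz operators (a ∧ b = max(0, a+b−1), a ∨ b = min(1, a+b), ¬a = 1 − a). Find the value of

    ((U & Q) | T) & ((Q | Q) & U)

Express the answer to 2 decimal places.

U & Q = max(0, a+b−1) on (0.71, 0.82) = 0.53
(U & Q) | T = min(1, a+b) on (0.53, 0.60) = 1.00
Q | Q = min(1, a+b) on (0.82, 0.82) = 1.00
(Q | Q) & U = max(0, a+b−1) on (1.00, 0.71) = 0.71
((U & Q) | T) & ((Q | Q) & U) = max(0, a+b−1) on (1.00, 0.71) = 0.71

0.71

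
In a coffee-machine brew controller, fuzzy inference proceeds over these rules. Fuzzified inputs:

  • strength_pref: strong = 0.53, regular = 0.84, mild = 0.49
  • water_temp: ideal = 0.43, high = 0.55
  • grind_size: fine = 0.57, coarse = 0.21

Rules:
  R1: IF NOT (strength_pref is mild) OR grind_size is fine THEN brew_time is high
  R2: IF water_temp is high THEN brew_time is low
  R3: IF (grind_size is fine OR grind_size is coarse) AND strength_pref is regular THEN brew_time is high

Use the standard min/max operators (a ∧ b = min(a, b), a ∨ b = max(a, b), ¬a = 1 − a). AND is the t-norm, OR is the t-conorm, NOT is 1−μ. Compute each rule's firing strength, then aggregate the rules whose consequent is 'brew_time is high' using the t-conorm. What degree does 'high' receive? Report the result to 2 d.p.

R1: ¬mild=1−0.49=0.51, fine=0.57; OR[max(a, b)] → w = 0.57
R2: high=0.55 → w = 0.55
R3: (fine=0.57 OR coarse=0.21) = 0.57; AND[min(a, b)] with regular=0.84 → w = 0.57
Rules with consequent 'high': {R1, R3} → strengths 0.57, 0.57
Aggregate via t-conorm [max(a, b)]: 0.57

0.57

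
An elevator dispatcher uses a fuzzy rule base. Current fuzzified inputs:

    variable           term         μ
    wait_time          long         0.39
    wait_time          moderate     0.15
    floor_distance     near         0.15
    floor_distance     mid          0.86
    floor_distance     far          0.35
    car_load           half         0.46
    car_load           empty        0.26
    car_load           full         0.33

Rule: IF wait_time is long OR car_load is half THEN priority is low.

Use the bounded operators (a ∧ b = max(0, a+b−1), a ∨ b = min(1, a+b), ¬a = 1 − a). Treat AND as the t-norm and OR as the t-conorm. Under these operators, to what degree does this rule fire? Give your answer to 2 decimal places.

firing strength: long=0.39, half=0.46; OR[min(1, a+b)] → w = 0.85

0.85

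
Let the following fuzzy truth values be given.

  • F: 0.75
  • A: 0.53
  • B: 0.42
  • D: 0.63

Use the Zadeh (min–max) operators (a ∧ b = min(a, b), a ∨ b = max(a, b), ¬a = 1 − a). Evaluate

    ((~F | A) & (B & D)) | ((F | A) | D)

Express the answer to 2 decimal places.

~F = 1 − 0.75 = 0.25
~F | A = max(a, b) on (0.25, 0.53) = 0.53
B & D = min(a, b) on (0.42, 0.63) = 0.42
(~F | A) & (B & D) = min(a, b) on (0.53, 0.42) = 0.42
F | A = max(a, b) on (0.75, 0.53) = 0.75
(F | A) | D = max(a, b) on (0.75, 0.63) = 0.75
((~F | A) & (B & D)) | ((F | A) | D) = max(a, b) on (0.42, 0.75) = 0.75

0.75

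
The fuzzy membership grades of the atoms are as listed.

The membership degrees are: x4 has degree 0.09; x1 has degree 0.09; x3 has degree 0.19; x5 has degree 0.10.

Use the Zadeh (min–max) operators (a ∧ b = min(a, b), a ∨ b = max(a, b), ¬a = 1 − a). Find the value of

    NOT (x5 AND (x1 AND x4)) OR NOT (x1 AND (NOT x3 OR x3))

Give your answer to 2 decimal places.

0.91

x1 AND x4 = min(a, b) on (0.09, 0.09) = 0.09
x5 AND (x1 AND x4) = min(a, b) on (0.10, 0.09) = 0.09
NOT (x5 AND (x1 AND x4)) = 1 − 0.09 = 0.91
NOT x3 = 1 − 0.19 = 0.81
NOT x3 OR x3 = max(a, b) on (0.81, 0.19) = 0.81
x1 AND (NOT x3 OR x3) = min(a, b) on (0.09, 0.81) = 0.09
NOT (x1 AND (NOT x3 OR x3)) = 1 − 0.09 = 0.91
NOT (x5 AND (x1 AND x4)) OR NOT (x1 AND (NOT x3 OR x3)) = max(a, b) on (0.91, 0.91) = 0.91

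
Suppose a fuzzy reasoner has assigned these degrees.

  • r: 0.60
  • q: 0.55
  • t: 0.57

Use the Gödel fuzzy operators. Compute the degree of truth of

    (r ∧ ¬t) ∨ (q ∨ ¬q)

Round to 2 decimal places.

¬t = 1 − 0.57 = 0.43
r ∧ ¬t = min(a, b) on (0.60, 0.43) = 0.43
¬q = 1 − 0.55 = 0.45
q ∨ ¬q = max(a, b) on (0.55, 0.45) = 0.55
(r ∧ ¬t) ∨ (q ∨ ¬q) = max(a, b) on (0.43, 0.55) = 0.55

0.55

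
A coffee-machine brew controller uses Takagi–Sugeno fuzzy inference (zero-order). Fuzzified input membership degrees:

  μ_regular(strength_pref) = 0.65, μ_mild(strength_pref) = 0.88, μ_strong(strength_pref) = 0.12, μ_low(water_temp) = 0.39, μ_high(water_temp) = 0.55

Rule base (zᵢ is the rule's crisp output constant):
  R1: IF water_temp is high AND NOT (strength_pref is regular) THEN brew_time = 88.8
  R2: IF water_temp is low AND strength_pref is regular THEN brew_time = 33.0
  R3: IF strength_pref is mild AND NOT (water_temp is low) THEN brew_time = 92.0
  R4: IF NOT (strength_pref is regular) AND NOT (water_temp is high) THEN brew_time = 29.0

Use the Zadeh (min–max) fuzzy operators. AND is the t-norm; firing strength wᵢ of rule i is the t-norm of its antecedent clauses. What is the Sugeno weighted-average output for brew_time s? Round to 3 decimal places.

R1 (z=88.8): high=0.55, ¬regular=1−0.65=0.35; AND[min(a, b)] → w = 0.35
R2 (z=33.0): low=0.39, regular=0.65; AND[min(a, b)] → w = 0.39
R3 (z=92.0): mild=0.88, ¬low=1−0.39=0.61; AND[min(a, b)] → w = 0.61
R4 (z=29.0): ¬regular=1−0.65=0.35, ¬high=1−0.55=0.45; AND[min(a, b)] → w = 0.35
Weighted average = (0.35·88.8 + 0.39·33.0 + 0.61·92.0 + 0.35·29.0) / (0.35 + 0.39 + 0.61 + 0.35)
  = 110.2200 / 1.7000 = 64.835

64.835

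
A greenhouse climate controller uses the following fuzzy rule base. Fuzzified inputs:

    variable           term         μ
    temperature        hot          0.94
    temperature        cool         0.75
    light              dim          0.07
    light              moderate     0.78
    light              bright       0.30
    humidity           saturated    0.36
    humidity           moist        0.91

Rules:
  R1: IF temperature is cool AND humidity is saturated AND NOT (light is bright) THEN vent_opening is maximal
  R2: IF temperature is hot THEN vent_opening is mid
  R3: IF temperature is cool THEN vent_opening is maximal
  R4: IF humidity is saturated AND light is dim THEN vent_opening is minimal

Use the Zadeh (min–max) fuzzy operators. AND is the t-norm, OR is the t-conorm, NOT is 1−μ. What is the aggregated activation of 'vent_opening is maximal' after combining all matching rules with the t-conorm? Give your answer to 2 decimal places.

R1: cool=0.75, saturated=0.36, ¬bright=1−0.30=0.70; AND[min(a, b)] → w = 0.36
R2: hot=0.94 → w = 0.94
R3: cool=0.75 → w = 0.75
R4: saturated=0.36, dim=0.07; AND[min(a, b)] → w = 0.07
Rules with consequent 'maximal': {R1, R3} → strengths 0.36, 0.75
Aggregate via t-conorm [max(a, b)]: 0.75

0.75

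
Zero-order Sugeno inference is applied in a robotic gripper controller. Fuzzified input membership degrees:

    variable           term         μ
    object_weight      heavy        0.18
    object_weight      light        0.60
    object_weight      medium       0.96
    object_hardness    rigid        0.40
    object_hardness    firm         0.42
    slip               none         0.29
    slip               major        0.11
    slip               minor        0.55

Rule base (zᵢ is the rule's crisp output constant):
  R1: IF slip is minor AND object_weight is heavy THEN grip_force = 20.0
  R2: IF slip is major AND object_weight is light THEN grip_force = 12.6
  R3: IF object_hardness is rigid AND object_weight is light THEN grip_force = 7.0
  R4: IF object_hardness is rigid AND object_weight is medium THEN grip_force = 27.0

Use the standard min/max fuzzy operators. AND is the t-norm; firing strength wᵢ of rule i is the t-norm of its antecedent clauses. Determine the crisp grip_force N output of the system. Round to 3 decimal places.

R1 (z=20.0): minor=0.55, heavy=0.18; AND[min(a, b)] → w = 0.18
R2 (z=12.6): major=0.11, light=0.60; AND[min(a, b)] → w = 0.11
R3 (z=7.0): rigid=0.40, light=0.60; AND[min(a, b)] → w = 0.40
R4 (z=27.0): rigid=0.40, medium=0.96; AND[min(a, b)] → w = 0.40
Weighted average = (0.18·20.0 + 0.11·12.6 + 0.40·7.0 + 0.40·27.0) / (0.18 + 0.11 + 0.40 + 0.40)
  = 18.5860 / 1.0900 = 17.051

17.051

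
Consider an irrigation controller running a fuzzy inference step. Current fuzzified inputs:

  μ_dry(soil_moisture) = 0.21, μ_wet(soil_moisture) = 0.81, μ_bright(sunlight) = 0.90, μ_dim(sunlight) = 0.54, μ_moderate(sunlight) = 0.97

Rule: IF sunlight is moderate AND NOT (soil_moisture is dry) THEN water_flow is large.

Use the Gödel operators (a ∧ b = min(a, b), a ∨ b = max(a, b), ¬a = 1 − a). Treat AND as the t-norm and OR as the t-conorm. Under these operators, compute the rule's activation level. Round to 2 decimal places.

0.79

firing strength: moderate=0.97, ¬dry=1−0.21=0.79; AND[min(a, b)] → w = 0.79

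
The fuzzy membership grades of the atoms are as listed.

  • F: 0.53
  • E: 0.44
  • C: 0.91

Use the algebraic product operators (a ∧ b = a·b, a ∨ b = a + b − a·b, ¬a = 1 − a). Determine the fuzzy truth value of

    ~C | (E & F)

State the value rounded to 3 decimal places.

0.302

~C = 1 − 0.9100 = 0.0900
E & F = a·b on (0.4400, 0.5300) = 0.2332
~C | (E & F) = a + b − a·b on (0.0900, 0.2332) = 0.3022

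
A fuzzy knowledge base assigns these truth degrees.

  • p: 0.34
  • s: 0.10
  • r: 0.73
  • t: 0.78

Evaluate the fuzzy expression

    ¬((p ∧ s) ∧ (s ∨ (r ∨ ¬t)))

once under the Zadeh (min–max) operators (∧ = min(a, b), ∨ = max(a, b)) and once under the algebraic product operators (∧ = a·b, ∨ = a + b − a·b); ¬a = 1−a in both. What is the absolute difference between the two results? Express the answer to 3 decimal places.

Under Zadeh (min–max):
  p ∧ s = min(a, b) on (0.34, 0.10) = 0.10
  ¬t = 1 − 0.78 = 0.22
  r ∨ ¬t = max(a, b) on (0.73, 0.22) = 0.73
  s ∨ (r ∨ ¬t) = max(a, b) on (0.10, 0.73) = 0.73
  (p ∧ s) ∧ (s ∨ (r ∨ ¬t)) = min(a, b) on (0.10, 0.73) = 0.10
  ¬((p ∧ s) ∧ (s ∨ (r ∨ ¬t))) = 1 − 0.10 = 0.90
  → value = 0.9000
Under algebraic product:
  p ∧ s = a·b on (0.3400, 0.1000) = 0.0340
  ¬t = 1 − 0.7800 = 0.2200
  r ∨ ¬t = a + b − a·b on (0.7300, 0.2200) = 0.7894
  s ∨ (r ∨ ¬t) = a + b − a·b on (0.1000, 0.7894) = 0.8105
  (p ∧ s) ∧ (s ∨ (r ∨ ¬t)) = a·b on (0.0340, 0.8105) = 0.0276
  ¬((p ∧ s) ∧ (s ∨ (r ∨ ¬t))) = 1 − 0.0276 = 0.9724
  → value = 0.9724
|0.9000 − 0.9724| = 0.072

0.072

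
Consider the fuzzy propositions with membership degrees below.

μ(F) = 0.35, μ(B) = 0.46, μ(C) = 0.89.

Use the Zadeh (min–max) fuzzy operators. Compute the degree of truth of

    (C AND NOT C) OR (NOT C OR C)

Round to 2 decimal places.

NOT C = 1 − 0.89 = 0.11
C AND NOT C = min(a, b) on (0.89, 0.11) = 0.11
NOT C = 1 − 0.89 = 0.11
NOT C OR C = max(a, b) on (0.11, 0.89) = 0.89
(C AND NOT C) OR (NOT C OR C) = max(a, b) on (0.11, 0.89) = 0.89

0.89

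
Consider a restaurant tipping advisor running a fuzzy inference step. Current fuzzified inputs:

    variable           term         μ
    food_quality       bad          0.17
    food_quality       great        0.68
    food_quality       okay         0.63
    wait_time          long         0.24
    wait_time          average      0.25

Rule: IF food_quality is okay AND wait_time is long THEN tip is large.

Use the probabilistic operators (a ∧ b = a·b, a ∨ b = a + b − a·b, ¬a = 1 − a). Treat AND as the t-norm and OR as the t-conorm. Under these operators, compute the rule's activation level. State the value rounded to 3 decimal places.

firing strength: okay=0.63, long=0.24; AND[a·b] → w = 0.1512

0.151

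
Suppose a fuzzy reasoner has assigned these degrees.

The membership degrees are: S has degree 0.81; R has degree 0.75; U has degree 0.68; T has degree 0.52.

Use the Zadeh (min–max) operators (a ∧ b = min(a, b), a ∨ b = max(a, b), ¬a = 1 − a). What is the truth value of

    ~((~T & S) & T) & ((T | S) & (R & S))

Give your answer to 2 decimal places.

~T = 1 − 0.52 = 0.48
~T & S = min(a, b) on (0.48, 0.81) = 0.48
(~T & S) & T = min(a, b) on (0.48, 0.52) = 0.48
~((~T & S) & T) = 1 − 0.48 = 0.52
T | S = max(a, b) on (0.52, 0.81) = 0.81
R & S = min(a, b) on (0.75, 0.81) = 0.75
(T | S) & (R & S) = min(a, b) on (0.81, 0.75) = 0.75
~((~T & S) & T) & ((T | S) & (R & S)) = min(a, b) on (0.52, 0.75) = 0.52

0.52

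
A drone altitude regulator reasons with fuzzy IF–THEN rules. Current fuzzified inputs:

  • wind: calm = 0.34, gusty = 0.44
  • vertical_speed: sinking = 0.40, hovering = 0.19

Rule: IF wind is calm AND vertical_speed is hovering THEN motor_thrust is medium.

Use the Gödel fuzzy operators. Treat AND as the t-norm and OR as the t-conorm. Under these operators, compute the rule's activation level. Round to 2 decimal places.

0.19

firing strength: calm=0.34, hovering=0.19; AND[min(a, b)] → w = 0.19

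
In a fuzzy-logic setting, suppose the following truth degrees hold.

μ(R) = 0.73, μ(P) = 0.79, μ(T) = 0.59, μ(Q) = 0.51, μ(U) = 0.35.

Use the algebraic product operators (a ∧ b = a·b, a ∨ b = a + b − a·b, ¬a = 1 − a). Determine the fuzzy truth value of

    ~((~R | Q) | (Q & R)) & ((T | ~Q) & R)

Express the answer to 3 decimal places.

0.130

~R = 1 − 0.7300 = 0.2700
~R | Q = a + b − a·b on (0.2700, 0.5100) = 0.6423
Q & R = a·b on (0.5100, 0.7300) = 0.3723
(~R | Q) | (Q & R) = a + b − a·b on (0.6423, 0.3723) = 0.7755
~((~R | Q) | (Q & R)) = 1 − 0.7755 = 0.2245
~Q = 1 − 0.5100 = 0.4900
T | ~Q = a + b − a·b on (0.5900, 0.4900) = 0.7909
(T | ~Q) & R = a·b on (0.7909, 0.7300) = 0.5774
~((~R | Q) | (Q & R)) & ((T | ~Q) & R) = a·b on (0.2245, 0.5774) = 0.1296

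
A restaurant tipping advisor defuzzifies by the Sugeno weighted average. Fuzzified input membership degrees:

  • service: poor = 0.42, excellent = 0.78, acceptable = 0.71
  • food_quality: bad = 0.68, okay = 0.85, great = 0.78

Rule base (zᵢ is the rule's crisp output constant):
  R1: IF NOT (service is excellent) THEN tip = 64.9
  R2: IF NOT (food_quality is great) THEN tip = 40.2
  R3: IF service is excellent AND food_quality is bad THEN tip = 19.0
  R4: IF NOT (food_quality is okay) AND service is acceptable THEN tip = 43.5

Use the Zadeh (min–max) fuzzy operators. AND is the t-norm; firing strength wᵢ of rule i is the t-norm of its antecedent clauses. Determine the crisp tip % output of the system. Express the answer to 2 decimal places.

R1 (z=64.9): ¬excellent=1−0.78=0.22 → w = 0.22
R2 (z=40.2): ¬great=1−0.78=0.22 → w = 0.22
R3 (z=19.0): excellent=0.78, bad=0.68; AND[min(a, b)] → w = 0.68
R4 (z=43.5): ¬okay=1−0.85=0.15, acceptable=0.71; AND[min(a, b)] → w = 0.15
Weighted average = (0.22·64.9 + 0.22·40.2 + 0.68·19.0 + 0.15·43.5) / (0.22 + 0.22 + 0.68 + 0.15)
  = 42.5670 / 1.2700 = 33.52

33.52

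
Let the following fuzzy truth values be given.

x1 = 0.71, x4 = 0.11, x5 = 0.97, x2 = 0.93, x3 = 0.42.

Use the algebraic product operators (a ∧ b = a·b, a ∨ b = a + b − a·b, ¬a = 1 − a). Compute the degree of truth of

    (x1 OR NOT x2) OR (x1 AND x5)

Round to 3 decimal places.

NOT x2 = 1 − 0.9300 = 0.0700
x1 OR NOT x2 = a + b − a·b on (0.7100, 0.0700) = 0.7303
x1 AND x5 = a·b on (0.7100, 0.9700) = 0.6887
(x1 OR NOT x2) OR (x1 AND x5) = a + b − a·b on (0.7303, 0.6887) = 0.9160

0.916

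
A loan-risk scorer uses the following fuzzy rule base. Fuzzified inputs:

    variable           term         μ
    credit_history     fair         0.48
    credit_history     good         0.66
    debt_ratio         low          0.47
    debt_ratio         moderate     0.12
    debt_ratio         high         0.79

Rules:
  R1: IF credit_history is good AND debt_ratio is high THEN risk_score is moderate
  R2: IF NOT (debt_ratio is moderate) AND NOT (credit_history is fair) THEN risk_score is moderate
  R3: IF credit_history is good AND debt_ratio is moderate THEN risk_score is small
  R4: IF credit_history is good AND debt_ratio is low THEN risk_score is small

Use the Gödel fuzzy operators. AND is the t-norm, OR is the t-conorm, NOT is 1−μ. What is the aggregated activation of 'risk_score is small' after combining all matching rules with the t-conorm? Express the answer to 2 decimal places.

R1: good=0.66, high=0.79; AND[min(a, b)] → w = 0.66
R2: ¬moderate=1−0.12=0.88, ¬fair=1−0.48=0.52; AND[min(a, b)] → w = 0.52
R3: good=0.66, moderate=0.12; AND[min(a, b)] → w = 0.12
R4: good=0.66, low=0.47; AND[min(a, b)] → w = 0.47
Rules with consequent 'small': {R3, R4} → strengths 0.12, 0.47
Aggregate via t-conorm [max(a, b)]: 0.47

0.47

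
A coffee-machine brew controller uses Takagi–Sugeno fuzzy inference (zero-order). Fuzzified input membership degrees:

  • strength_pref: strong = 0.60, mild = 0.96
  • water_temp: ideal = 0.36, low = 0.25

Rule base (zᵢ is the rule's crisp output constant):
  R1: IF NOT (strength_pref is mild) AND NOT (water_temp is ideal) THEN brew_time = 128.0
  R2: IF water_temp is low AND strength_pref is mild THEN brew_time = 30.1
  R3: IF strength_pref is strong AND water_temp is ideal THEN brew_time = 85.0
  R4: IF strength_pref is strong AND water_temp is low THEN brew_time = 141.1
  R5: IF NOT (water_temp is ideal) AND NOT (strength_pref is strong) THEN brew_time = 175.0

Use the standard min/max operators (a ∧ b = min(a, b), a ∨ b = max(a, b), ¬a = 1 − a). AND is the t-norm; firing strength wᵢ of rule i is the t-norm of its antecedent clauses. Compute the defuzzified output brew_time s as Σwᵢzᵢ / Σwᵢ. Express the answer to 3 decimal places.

R1 (z=128.0): ¬mild=1−0.96=0.04, ¬ideal=1−0.36=0.64; AND[min(a, b)] → w = 0.04
R2 (z=30.1): low=0.25, mild=0.96; AND[min(a, b)] → w = 0.25
R3 (z=85.0): strong=0.60, ideal=0.36; AND[min(a, b)] → w = 0.36
R4 (z=141.1): strong=0.60, low=0.25; AND[min(a, b)] → w = 0.25
R5 (z=175.0): ¬ideal=1−0.36=0.64, ¬strong=1−0.60=0.40; AND[min(a, b)] → w = 0.40
Weighted average = (0.04·128.0 + 0.25·30.1 + 0.36·85.0 + 0.25·141.1 + 0.40·175.0) / (0.04 + 0.25 + 0.36 + 0.25 + 0.40)
  = 148.5200 / 1.3000 = 114.246

114.246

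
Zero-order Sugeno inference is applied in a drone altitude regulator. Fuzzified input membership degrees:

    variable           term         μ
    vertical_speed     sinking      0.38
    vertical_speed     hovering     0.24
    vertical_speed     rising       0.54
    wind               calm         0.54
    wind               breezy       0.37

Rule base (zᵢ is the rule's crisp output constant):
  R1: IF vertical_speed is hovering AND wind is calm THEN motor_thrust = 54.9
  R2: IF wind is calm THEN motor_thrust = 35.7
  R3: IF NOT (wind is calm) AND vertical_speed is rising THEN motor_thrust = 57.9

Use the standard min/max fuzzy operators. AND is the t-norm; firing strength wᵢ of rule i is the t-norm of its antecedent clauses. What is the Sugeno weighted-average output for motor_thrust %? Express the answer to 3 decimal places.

47.652

R1 (z=54.9): hovering=0.24, calm=0.54; AND[min(a, b)] → w = 0.24
R2 (z=35.7): calm=0.54 → w = 0.54
R3 (z=57.9): ¬calm=1−0.54=0.46, rising=0.54; AND[min(a, b)] → w = 0.46
Weighted average = (0.24·54.9 + 0.54·35.7 + 0.46·57.9) / (0.24 + 0.54 + 0.46)
  = 59.0880 / 1.2400 = 47.652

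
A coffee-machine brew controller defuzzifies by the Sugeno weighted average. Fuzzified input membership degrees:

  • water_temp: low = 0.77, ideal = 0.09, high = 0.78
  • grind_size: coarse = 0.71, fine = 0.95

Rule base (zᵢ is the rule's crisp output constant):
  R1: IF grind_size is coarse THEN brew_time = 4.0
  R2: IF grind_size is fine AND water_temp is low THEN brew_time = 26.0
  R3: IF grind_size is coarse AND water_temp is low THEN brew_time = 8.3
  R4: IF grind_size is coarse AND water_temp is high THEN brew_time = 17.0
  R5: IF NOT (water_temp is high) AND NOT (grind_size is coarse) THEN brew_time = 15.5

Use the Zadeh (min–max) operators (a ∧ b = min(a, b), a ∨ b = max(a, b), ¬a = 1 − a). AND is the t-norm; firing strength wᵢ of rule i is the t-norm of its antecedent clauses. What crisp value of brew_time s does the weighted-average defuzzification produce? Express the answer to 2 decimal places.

14.18

R1 (z=4.0): coarse=0.71 → w = 0.71
R2 (z=26.0): fine=0.95, low=0.77; AND[min(a, b)] → w = 0.77
R3 (z=8.3): coarse=0.71, low=0.77; AND[min(a, b)] → w = 0.71
R4 (z=17.0): coarse=0.71, high=0.78; AND[min(a, b)] → w = 0.71
R5 (z=15.5): ¬high=1−0.78=0.22, ¬coarse=1−0.71=0.29; AND[min(a, b)] → w = 0.22
Weighted average = (0.71·4.0 + 0.77·26.0 + 0.71·8.3 + 0.71·17.0 + 0.22·15.5) / (0.71 + 0.77 + 0.71 + 0.71 + 0.22)
  = 44.2330 / 3.1200 = 14.18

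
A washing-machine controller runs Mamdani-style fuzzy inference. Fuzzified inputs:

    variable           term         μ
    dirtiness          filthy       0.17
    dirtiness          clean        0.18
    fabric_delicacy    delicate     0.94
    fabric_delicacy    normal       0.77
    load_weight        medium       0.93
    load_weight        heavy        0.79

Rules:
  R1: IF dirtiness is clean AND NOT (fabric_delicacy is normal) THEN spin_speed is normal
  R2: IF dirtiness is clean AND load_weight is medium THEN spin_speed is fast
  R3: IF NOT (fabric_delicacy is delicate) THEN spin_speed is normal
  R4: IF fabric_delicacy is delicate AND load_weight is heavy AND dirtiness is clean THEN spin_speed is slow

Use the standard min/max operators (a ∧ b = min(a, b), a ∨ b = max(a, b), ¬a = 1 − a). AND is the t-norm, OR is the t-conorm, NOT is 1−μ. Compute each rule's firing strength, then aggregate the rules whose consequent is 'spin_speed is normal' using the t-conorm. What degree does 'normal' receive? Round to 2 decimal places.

R1: clean=0.18, ¬normal=1−0.77=0.23; AND[min(a, b)] → w = 0.18
R2: clean=0.18, medium=0.93; AND[min(a, b)] → w = 0.18
R3: ¬delicate=1−0.94=0.06 → w = 0.06
R4: delicate=0.94, heavy=0.79, clean=0.18; AND[min(a, b)] → w = 0.18
Rules with consequent 'normal': {R1, R3} → strengths 0.18, 0.06
Aggregate via t-conorm [max(a, b)]: 0.18

0.18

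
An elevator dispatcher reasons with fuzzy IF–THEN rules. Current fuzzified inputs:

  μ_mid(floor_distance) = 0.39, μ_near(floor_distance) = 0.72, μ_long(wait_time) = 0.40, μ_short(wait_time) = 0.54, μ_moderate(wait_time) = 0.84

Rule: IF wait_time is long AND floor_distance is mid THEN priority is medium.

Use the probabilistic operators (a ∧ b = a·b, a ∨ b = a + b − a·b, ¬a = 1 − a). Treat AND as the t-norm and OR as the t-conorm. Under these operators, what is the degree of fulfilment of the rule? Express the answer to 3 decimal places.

firing strength: long=0.40, mid=0.39; AND[a·b] → w = 0.1560

0.156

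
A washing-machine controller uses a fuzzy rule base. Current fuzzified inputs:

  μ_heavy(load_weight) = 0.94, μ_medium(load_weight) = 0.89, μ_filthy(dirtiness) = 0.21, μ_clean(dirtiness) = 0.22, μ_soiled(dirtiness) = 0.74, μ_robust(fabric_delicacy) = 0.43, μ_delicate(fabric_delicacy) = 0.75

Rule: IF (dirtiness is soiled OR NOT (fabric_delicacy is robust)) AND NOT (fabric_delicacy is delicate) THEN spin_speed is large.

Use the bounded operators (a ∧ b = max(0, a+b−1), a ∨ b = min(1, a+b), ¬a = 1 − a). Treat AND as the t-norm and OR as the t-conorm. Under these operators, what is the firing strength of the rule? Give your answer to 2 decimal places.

firing strength: (soiled=0.74 OR ¬robust=1−0.43=0.57) = 1.00; AND[max(0, a+b−1)] with ¬delicate=1−0.75=0.25 → w = 0.25

0.25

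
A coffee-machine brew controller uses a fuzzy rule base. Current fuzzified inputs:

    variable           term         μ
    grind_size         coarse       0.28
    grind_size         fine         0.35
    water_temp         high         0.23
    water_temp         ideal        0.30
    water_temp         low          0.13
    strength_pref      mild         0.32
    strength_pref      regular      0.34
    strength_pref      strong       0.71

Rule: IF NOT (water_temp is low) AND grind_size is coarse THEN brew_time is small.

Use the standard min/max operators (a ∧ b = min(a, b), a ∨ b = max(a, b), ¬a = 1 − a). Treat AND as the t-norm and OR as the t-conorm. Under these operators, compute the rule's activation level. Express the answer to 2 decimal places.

firing strength: ¬low=1−0.13=0.87, coarse=0.28; AND[min(a, b)] → w = 0.28

0.28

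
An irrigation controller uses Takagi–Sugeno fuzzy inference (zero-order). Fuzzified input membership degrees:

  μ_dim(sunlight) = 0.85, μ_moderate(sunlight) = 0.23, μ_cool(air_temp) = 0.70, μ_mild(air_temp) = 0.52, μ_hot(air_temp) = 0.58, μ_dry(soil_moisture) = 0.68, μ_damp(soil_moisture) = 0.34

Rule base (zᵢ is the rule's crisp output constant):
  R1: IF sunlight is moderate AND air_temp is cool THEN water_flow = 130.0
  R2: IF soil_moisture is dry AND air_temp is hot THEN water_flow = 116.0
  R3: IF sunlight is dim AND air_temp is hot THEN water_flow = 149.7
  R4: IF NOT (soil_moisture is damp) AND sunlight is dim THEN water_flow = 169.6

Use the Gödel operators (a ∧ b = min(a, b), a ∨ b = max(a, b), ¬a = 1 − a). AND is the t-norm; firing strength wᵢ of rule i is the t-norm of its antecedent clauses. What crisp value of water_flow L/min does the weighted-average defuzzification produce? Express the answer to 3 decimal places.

R1 (z=130.0): moderate=0.23, cool=0.70; AND[min(a, b)] → w = 0.23
R2 (z=116.0): dry=0.68, hot=0.58; AND[min(a, b)] → w = 0.58
R3 (z=149.7): dim=0.85, hot=0.58; AND[min(a, b)] → w = 0.58
R4 (z=169.6): ¬damp=1−0.34=0.66, dim=0.85; AND[min(a, b)] → w = 0.66
Weighted average = (0.23·130.0 + 0.58·116.0 + 0.58·149.7 + 0.66·169.6) / (0.23 + 0.58 + 0.58 + 0.66)
  = 295.9420 / 2.0500 = 144.362

144.362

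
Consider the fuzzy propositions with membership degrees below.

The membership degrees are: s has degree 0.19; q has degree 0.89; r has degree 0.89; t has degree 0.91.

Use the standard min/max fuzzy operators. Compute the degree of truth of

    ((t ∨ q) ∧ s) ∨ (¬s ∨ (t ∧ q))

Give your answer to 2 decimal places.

0.89

t ∨ q = max(a, b) on (0.91, 0.89) = 0.91
(t ∨ q) ∧ s = min(a, b) on (0.91, 0.19) = 0.19
¬s = 1 − 0.19 = 0.81
t ∧ q = min(a, b) on (0.91, 0.89) = 0.89
¬s ∨ (t ∧ q) = max(a, b) on (0.81, 0.89) = 0.89
((t ∨ q) ∧ s) ∨ (¬s ∨ (t ∧ q)) = max(a, b) on (0.19, 0.89) = 0.89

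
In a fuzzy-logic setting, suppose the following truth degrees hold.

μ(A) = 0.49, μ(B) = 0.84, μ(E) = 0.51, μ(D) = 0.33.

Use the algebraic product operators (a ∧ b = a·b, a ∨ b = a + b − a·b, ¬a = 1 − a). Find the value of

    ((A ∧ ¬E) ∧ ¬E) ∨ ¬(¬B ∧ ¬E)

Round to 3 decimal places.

0.931

¬E = 1 − 0.5100 = 0.4900
A ∧ ¬E = a·b on (0.4900, 0.4900) = 0.2401
¬E = 1 − 0.5100 = 0.4900
(A ∧ ¬E) ∧ ¬E = a·b on (0.2401, 0.4900) = 0.1176
¬B = 1 − 0.8400 = 0.1600
¬E = 1 − 0.5100 = 0.4900
¬B ∧ ¬E = a·b on (0.1600, 0.4900) = 0.0784
¬(¬B ∧ ¬E) = 1 − 0.0784 = 0.9216
((A ∧ ¬E) ∧ ¬E) ∨ ¬(¬B ∧ ¬E) = a + b − a·b on (0.1176, 0.9216) = 0.9308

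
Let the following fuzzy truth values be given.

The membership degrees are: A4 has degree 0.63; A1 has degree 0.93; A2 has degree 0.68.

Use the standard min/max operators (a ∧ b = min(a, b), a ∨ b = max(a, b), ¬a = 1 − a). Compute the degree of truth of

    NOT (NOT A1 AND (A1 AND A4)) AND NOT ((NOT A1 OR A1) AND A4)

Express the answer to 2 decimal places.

0.37

NOT A1 = 1 − 0.93 = 0.07
A1 AND A4 = min(a, b) on (0.93, 0.63) = 0.63
NOT A1 AND (A1 AND A4) = min(a, b) on (0.07, 0.63) = 0.07
NOT (NOT A1 AND (A1 AND A4)) = 1 − 0.07 = 0.93
NOT A1 = 1 − 0.93 = 0.07
NOT A1 OR A1 = max(a, b) on (0.07, 0.93) = 0.93
(NOT A1 OR A1) AND A4 = min(a, b) on (0.93, 0.63) = 0.63
NOT ((NOT A1 OR A1) AND A4) = 1 − 0.63 = 0.37
NOT (NOT A1 AND (A1 AND A4)) AND NOT ((NOT A1 OR A1) AND A4) = min(a, b) on (0.93, 0.37) = 0.37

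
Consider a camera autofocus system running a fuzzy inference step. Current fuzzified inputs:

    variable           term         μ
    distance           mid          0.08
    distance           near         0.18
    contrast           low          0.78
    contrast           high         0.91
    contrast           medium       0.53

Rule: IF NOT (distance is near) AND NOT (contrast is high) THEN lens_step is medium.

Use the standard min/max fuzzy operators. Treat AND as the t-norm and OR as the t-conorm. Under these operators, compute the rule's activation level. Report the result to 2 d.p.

firing strength: ¬near=1−0.18=0.82, ¬high=1−0.91=0.09; AND[min(a, b)] → w = 0.09

0.09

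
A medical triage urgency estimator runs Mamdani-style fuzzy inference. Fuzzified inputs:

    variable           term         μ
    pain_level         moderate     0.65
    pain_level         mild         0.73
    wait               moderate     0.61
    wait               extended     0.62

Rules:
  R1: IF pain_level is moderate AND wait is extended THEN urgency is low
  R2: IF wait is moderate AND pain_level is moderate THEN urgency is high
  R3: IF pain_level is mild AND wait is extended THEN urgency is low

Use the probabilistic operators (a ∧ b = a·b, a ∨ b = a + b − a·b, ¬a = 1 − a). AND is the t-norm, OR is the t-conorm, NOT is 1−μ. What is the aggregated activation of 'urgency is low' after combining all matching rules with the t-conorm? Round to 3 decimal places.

0.673

R1: moderate=0.65, extended=0.62; AND[a·b] → w = 0.4030
R2: moderate=0.61, moderate=0.65; AND[a·b] → w = 0.3965
R3: mild=0.73, extended=0.62; AND[a·b] → w = 0.4526
Rules with consequent 'low': {R1, R3} → strengths 0.4030, 0.4526
Aggregate via t-conorm [a + b − a·b]: 0.6732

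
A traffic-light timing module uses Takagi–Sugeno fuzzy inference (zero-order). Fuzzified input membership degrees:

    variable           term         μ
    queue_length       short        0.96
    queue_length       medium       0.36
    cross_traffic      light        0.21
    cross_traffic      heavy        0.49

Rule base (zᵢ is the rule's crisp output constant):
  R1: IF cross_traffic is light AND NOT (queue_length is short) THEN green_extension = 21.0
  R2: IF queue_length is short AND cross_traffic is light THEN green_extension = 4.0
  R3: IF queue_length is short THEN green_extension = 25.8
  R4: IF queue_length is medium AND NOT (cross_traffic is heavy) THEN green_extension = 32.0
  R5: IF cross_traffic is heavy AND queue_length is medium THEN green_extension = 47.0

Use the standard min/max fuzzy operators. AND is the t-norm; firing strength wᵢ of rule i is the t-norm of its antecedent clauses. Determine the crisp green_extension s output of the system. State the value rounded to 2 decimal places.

R1 (z=21.0): light=0.21, ¬short=1−0.96=0.04; AND[min(a, b)] → w = 0.04
R2 (z=4.0): short=0.96, light=0.21; AND[min(a, b)] → w = 0.21
R3 (z=25.8): short=0.96 → w = 0.96
R4 (z=32.0): medium=0.36, ¬heavy=1−0.49=0.51; AND[min(a, b)] → w = 0.36
R5 (z=47.0): heavy=0.49, medium=0.36; AND[min(a, b)] → w = 0.36
Weighted average = (0.04·21.0 + 0.21·4.0 + 0.96·25.8 + 0.36·32.0 + 0.36·47.0) / (0.04 + 0.21 + 0.96 + 0.36 + 0.36)
  = 54.8880 / 1.9300 = 28.44

28.44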